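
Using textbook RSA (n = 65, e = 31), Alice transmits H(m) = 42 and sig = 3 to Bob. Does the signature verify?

sig^31 mod 65 = 42
42 = H(m), so the signature checks out.

verifies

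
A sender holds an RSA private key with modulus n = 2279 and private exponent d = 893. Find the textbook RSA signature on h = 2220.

254

Squares mod 2279: h^1≡2220, h^2≡1202, h^4≡2197, h^8≡2166, h^16≡1374, h^32≡864, h^64≡1263, h^128≡2148, h^256≡1208, h^512≡704
893 = 512 + 256 + 64 + 32 + 16 + 8 + 4 + 1, so h^893 ≡ 704·1208·1263·864·1374·2166·2197·2220 ≡ 254 (mod 2279)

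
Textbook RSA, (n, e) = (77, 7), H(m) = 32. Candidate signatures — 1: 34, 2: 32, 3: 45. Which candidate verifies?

Candidate 1: Squares mod 77: 34^1≡34, 34^2≡1, 34^4≡1; 7 = 4 + 2 + 1, so 34^7 ≡ 1·1·34 ≡ 34 (mod 77)
Candidate 2: Squares mod 77: 32^1≡32, 32^2≡23, 32^4≡67; 7 = 4 + 2 + 1, so 32^7 ≡ 67·23·32 ≡ 32 (mod 77)
  → matches H(m) = 32
Candidate 3: Squares mod 77: 45^1≡45, 45^2≡23, 45^4≡67; 7 = 4 + 2 + 1, so 45^7 ≡ 67·23·45 ≡ 45 (mod 77)

2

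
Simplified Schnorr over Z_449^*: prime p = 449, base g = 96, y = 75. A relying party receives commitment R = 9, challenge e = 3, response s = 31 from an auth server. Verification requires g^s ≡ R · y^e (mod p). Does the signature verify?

g^s mod p:
96^2 = 9216 ≡ 236
96^4 ≡ 236^2 = 55696 ≡ 20
96^8 ≡ 20^2 = 400
96^16 ≡ 400^2 = 160000 ≡ 156
31 = 16 + 8 + 4 + 2 + 1, so 96^31 ≡ 156·400·20·236·96 ≡ 29 (mod 449)
R · y^e mod p:
75^2 = 5625 ≡ 237
3 = 2 + 1, so 75^3 ≡ 237·75 ≡ 264 (mod 449)
9·264 = 2376 ≡ 131 (mod 449)
29 ≠ 131; the check fails.

does not verify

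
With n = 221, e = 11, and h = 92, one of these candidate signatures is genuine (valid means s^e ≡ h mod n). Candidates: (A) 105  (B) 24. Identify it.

Candidate A: 105^2 = 11025 ≡ 196; 105^4 ≡ 196^2 = 38416 ≡ 183; 105^8 ≡ 183^2 = 33489 ≡ 118; 11 = 8 + 2 + 1, so 105^11 ≡ 118·196·105 ≡ 92 (mod 221)
  → matches h = 92
Candidate B: 24^2 = 576 ≡ 134; 24^4 ≡ 134^2 = 17956 ≡ 55; 24^8 ≡ 55^2 = 3025 ≡ 152; 11 = 8 + 2 + 1, so 24^11 ≡ 152·134·24 ≡ 201 (mod 221)

A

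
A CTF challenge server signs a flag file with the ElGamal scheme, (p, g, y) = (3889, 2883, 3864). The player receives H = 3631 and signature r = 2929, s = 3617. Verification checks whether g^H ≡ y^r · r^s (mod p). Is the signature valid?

Left side g^H mod p:
Squares mod 3889: 2883^1≡2883, 2883^2≡896, 2883^4≡1682, 2883^8≡1821, 2883^16≡2613, 2883^32≡2574, 2883^64≡2509, 2883^128≡2679, 2883^256≡1836, 2883^512≡3022, 2883^1024≡1112, 2883^2048≡3731
3631 = 2048 + 1024 + 512 + 32 + 8 + 4 + 2 + 1, so 2883^3631 ≡ 3731·1112·3022·2574·1821·1682·896·2883 ≡ 2913 (mod 3889)
Right side y^r · r^s mod p:
Squares mod 3889: 3864^1≡3864, 3864^2≡625, 3864^4≡1725, 3864^8≡540, 3864^16≡3814, 3864^32≡1736, 3864^64≡3610, 3864^128≡61, 3864^256≡3721, 3864^512≡1001, 3864^1024≡2528, 3864^2048≡1157
2929 = 2048 + 512 + 256 + 64 + 32 + 16 + 1, so 3864^2929 ≡ 1157·1001·3721·3610·1736·3814·3864 ≡ 3721 (mod 3889)
Squares mod 3889: 2929^1≡2929, 2929^2≡3796, 2929^4≡871, 2929^8≡286, 2929^16≡127, 2929^32≡573, 2929^64≡1653, 2929^128≡2331, 2929^256≡628, 2929^512≡1595, 2929^1024≡619, 2929^2048≡2039
3617 = 2048 + 1024 + 512 + 32 + 1, so 2929^3617 ≡ 2039·619·1595·573·2929 ≡ 2377 (mod 3889)
3721·2377 = 8844817 ≡ 1231 (mod 3889)
2913 ≠ 1231, so verification fails.

invalid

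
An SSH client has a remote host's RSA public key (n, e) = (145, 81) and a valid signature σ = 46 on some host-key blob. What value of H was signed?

σ^2 ≡ 46^2 = 2116 ≡ 86
σ^4 ≡ 86^2 = 7396 ≡ 1
σ^8 ≡ 1^2 = 1
σ^16 ≡ 1^2 = 1
σ^32 ≡ 1^2 = 1
σ^64 ≡ 1^2 = 1
81 = 64 + 16 + 1, so σ^81 ≡ 1·1·46 ≡ 46 (mod 145)

46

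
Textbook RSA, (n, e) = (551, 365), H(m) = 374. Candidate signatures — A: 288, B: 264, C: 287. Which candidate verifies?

C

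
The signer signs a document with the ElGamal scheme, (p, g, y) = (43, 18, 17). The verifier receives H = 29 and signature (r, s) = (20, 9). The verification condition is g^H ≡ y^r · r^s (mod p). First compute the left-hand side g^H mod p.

3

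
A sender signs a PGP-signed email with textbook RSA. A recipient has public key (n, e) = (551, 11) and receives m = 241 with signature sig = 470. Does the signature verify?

verifies

sig^2 ≡ 470^2 = 220900 ≡ 500
sig^4 ≡ 500^2 = 250000 ≡ 397
sig^8 ≡ 397^2 = 157609 ≡ 23
11 = 8 + 2 + 1, so sig^11 ≡ 23·500·470 ≡ 241 (mod 551)
sig^11 mod 551 = 241 matches m.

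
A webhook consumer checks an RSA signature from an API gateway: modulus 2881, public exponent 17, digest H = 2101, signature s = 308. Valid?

yes

s^2 ≡ 308^2 = 94864 ≡ 2672
s^4 ≡ 2672^2 = 7139584 ≡ 466
s^8 ≡ 466^2 = 217156 ≡ 1081
s^16 ≡ 1081^2 = 1168561 ≡ 1756
17 = 16 + 1, so s^17 ≡ 1756·308 ≡ 2101 (mod 2881)
Since 2101 equals the digest 2101, verification succeeds.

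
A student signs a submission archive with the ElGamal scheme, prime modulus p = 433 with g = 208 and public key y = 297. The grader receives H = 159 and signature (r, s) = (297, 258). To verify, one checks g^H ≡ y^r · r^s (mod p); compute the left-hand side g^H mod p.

Squares mod 433: 208^1≡208, 208^2≡397, 208^4≡430, 208^8≡9, 208^16≡81, 208^32≡66, 208^64≡26, 208^128≡243
159 = 128 + 16 + 8 + 4 + 2 + 1, so 208^159 ≡ 243·81·9·430·397·208 ≡ 431 (mod 433)

431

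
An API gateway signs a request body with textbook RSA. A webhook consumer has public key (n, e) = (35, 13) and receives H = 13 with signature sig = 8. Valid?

no

sig^13 mod 35 = 8
8 ≠ 13, so verification fails.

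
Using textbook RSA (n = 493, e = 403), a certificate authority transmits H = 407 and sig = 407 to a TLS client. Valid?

sig^403 mod 493 = 407
Since 407 equals the digest 407, verification succeeds.

yes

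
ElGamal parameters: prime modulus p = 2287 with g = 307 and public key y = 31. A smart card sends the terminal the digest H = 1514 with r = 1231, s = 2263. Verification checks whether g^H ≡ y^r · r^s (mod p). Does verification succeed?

Left side g^H mod p:
307^2 = 94249 ≡ 482
307^4 ≡ 482^2 = 232324 ≡ 1337
307^8 ≡ 1337^2 = 1787569 ≡ 1422
307^16 ≡ 1422^2 = 2022084 ≡ 376
307^32 ≡ 376^2 = 141376 ≡ 1869
307^64 ≡ 1869^2 = 3493161 ≡ 912
307^128 ≡ 912^2 = 831744 ≡ 1563
307^256 ≡ 1563^2 = 2442969 ≡ 453
307^512 ≡ 453^2 = 205209 ≡ 1666
307^1024 ≡ 1666^2 = 2775556 ≡ 1425
1514 = 1024 + 256 + 128 + 64 + 32 + 8 + 2, so 307^1514 ≡ 1425·453·1563·912·1869·1422·482 ≡ 196 (mod 2287)
Right side y^r · r^s mod p:
31^2 = 961
31^4 ≡ 961^2 = 923521 ≡ 1860
31^8 ≡ 1860^2 = 3459600 ≡ 1656
31^16 ≡ 1656^2 = 2742336 ≡ 223
31^32 ≡ 223^2 = 49729 ≡ 1702
31^64 ≡ 1702^2 = 2896804 ≡ 1462
31^128 ≡ 1462^2 = 2137444 ≡ 1386
31^256 ≡ 1386^2 = 1920996 ≡ 2203
31^512 ≡ 2203^2 = 4853209 ≡ 195
31^1024 ≡ 195^2 = 38025 ≡ 1433
1231 = 1024 + 128 + 64 + 8 + 4 + 2 + 1, so 31^1231 ≡ 1433·1386·1462·1656·1860·961·31 ≡ 105 (mod 2287)
1231^2 = 1515361 ≡ 1367
1231^4 ≡ 1367^2 = 1868689 ≡ 210
1231^8 ≡ 210^2 = 44100 ≡ 647
1231^16 ≡ 647^2 = 418609 ≡ 88
1231^32 ≡ 88^2 = 7744 ≡ 883
1231^64 ≡ 883^2 = 779689 ≡ 2109
1231^128 ≡ 2109^2 = 4447881 ≡ 1953
1231^256 ≡ 1953^2 = 3814209 ≡ 1780
1231^512 ≡ 1780^2 = 3168400 ≡ 905
1231^1024 ≡ 905^2 = 819025 ≡ 279
1231^2048 ≡ 279^2 = 77841 ≡ 83
2263 = 2048 + 128 + 64 + 16 + 4 + 2 + 1, so 1231^2263 ≡ 83·1953·2109·88·210·1367·1231 ≡ 1679 (mod 2287)
105·1679 = 176295 ≡ 196 (mod 2287)
196 ≡ 196 (mod 2287), so the signature is genuine.

passes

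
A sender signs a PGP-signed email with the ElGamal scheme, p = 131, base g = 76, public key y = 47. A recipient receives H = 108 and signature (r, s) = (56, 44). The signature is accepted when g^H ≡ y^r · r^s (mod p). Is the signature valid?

valid

Left side g^H mod p:
76^108 mod 131 = 7
Right side y^r · r^s mod p:
47^56 mod 131 = 62
56^44 mod 131 = 129
62·129 = 7998 ≡ 7 (mod 131)
7 ≡ 7 (mod 131), so the signature is genuine.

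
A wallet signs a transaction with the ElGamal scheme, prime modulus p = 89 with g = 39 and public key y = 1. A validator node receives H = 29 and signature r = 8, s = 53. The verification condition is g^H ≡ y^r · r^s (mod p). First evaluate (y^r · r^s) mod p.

1^2 = 1
1^4 ≡ 1^2 = 1
1^8 ≡ 1^2 = 1
8^2 = 64
8^4 ≡ 64^2 = 4096 ≡ 2
8^8 ≡ 2^2 = 4
8^16 ≡ 4^2 = 16
8^32 ≡ 16^2 = 256 ≡ 78
53 = 32 + 16 + 4 + 1, so 8^53 ≡ 78·16·2·8 ≡ 32 (mod 89)
y^r · r^s ≡ 1·32 = 32 ≡ 32 (mod 89)

32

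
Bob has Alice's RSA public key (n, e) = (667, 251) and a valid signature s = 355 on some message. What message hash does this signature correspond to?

s^2 ≡ 355^2 = 126025 ≡ 629
s^4 ≡ 629^2 = 395641 ≡ 110
s^8 ≡ 110^2 = 12100 ≡ 94
s^16 ≡ 94^2 = 8836 ≡ 165
s^32 ≡ 165^2 = 27225 ≡ 545
s^64 ≡ 545^2 = 297025 ≡ 210
s^128 ≡ 210^2 = 44100 ≡ 78
251 = 128 + 64 + 32 + 16 + 8 + 2 + 1, so s^251 ≡ 78·210·545·165·94·629·355 ≡ 112 (mod 667)

112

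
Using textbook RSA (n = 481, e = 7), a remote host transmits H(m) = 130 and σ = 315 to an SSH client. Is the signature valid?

invalid

σ^7 mod 481 = 172
The recovered value 172 does not match the digest 130.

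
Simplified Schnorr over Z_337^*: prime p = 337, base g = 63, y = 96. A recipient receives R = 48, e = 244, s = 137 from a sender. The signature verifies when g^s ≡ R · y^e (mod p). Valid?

g^s mod p:
63^2 = 3969 ≡ 262
63^4 ≡ 262^2 = 68644 ≡ 233
63^8 ≡ 233^2 = 54289 ≡ 32
63^16 ≡ 32^2 = 1024 ≡ 13
63^32 ≡ 13^2 = 169
63^64 ≡ 169^2 = 28561 ≡ 253
63^128 ≡ 253^2 = 64009 ≡ 316
137 = 128 + 8 + 1, so 63^137 ≡ 316·32·63 ≡ 126 (mod 337)
R · y^e mod p:
96^2 = 9216 ≡ 117
96^4 ≡ 117^2 = 13689 ≡ 209
96^8 ≡ 209^2 = 43681 ≡ 208
96^16 ≡ 208^2 = 43264 ≡ 128
96^32 ≡ 128^2 = 16384 ≡ 208
96^64 ≡ 208^2 = 43264 ≡ 128
96^128 ≡ 128^2 = 16384 ≡ 208
244 = 128 + 64 + 32 + 16 + 4, so 96^244 ≡ 208·128·208·128·209 ≡ 209 (mod 337)
48·209 = 10032 ≡ 259 (mod 337)
126 ≠ 259; the check fails.

no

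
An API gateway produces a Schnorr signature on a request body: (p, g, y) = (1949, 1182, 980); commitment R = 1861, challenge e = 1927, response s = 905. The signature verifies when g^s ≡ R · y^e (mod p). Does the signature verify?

g^s mod p:
Squares mod 1949: 1182^1≡1182, 1182^2≡1640, 1182^4≡1929, 1182^8≡400, 1182^16≡182, 1182^32≡1940, 1182^64≡81, 1182^128≡714, 1182^256≡1107, 1182^512≡1477
905 = 512 + 256 + 128 + 8 + 1, so 1182^905 ≡ 1477·1107·714·400·1182 ≡ 1355 (mod 1949)
R · y^e mod p:
Squares mod 1949: 980^1≡980, 980^2≡1492, 980^4≡306, 980^8≡84, 980^16≡1209, 980^32≡1880, 980^64≡863, 980^128≡251, 980^256≡633, 980^512≡1144, 980^1024≡957
1927 = 1024 + 512 + 256 + 128 + 4 + 2 + 1, so 980^1927 ≡ 957·1144·633·251·306·1492·980 ≡ 433 (mod 1949)
1861·433 = 805813 ≡ 876 (mod 1949)
1355 ≠ 876; the check fails.

does not verify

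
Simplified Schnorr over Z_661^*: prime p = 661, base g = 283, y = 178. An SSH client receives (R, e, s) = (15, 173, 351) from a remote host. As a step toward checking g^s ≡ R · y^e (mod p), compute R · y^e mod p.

576

178^2 = 31684 ≡ 617
178^4 ≡ 617^2 = 380689 ≡ 614
178^8 ≡ 614^2 = 376996 ≡ 226
178^16 ≡ 226^2 = 51076 ≡ 179
178^32 ≡ 179^2 = 32041 ≡ 313
178^64 ≡ 313^2 = 97969 ≡ 141
178^128 ≡ 141^2 = 19881 ≡ 51
173 = 128 + 32 + 8 + 4 + 1, so 178^173 ≡ 51·313·226·614·178 ≡ 435 (mod 661)
R · y^e ≡ 15·435 = 6525 ≡ 576 (mod 661)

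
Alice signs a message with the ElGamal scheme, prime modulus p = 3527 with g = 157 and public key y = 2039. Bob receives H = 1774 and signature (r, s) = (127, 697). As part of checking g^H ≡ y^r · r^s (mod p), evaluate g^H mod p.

384

157^2 = 24649 ≡ 3487
157^4 ≡ 3487^2 = 12159169 ≡ 1600
157^8 ≡ 1600^2 = 2560000 ≡ 2925
157^16 ≡ 2925^2 = 8555625 ≡ 2650
157^32 ≡ 2650^2 = 7022500 ≡ 243
157^64 ≡ 243^2 = 59049 ≡ 2617
157^128 ≡ 2617^2 = 6848689 ≡ 2782
157^256 ≡ 2782^2 = 7739524 ≡ 1286
157^512 ≡ 1286^2 = 1653796 ≡ 3160
157^1024 ≡ 3160^2 = 9985600 ≡ 663
1774 = 1024 + 512 + 128 + 64 + 32 + 8 + 4 + 2, so 157^1774 ≡ 663·3160·2782·2617·243·2925·1600·3487 ≡ 384 (mod 3527)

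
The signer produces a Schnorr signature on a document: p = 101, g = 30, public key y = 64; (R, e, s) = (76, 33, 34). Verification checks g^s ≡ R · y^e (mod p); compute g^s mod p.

30^34 mod 101 = 19

19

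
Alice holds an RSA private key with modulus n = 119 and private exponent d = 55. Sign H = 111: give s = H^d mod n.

104

Squares mod 119: H^1≡111, H^2≡64, H^4≡50, H^8≡1, H^16≡1, H^32≡1
55 = 32 + 16 + 4 + 2 + 1, so H^55 ≡ 1·1·50·64·111 ≡ 104 (mod 119)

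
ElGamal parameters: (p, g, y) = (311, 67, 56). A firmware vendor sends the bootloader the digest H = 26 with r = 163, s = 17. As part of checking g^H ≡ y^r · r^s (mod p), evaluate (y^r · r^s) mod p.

Squares mod 311: 56^1≡56, 56^2≡26, 56^4≡54, 56^8≡117, 56^16≡5, 56^32≡25, 56^64≡3, 56^128≡9
163 = 128 + 32 + 2 + 1, so 56^163 ≡ 9·25·26·56 ≡ 117 (mod 311)
Squares mod 311: 163^1≡163, 163^2≡134, 163^4≡229, 163^8≡193, 163^16≡240
17 = 16 + 1, so 163^17 ≡ 240·163 ≡ 245 (mod 311)
y^r · r^s ≡ 117·245 = 28665 ≡ 53 (mod 311)

53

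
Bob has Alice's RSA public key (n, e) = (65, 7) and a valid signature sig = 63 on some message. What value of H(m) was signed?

sig^2 ≡ 63^2 = 3969 ≡ 4
sig^4 ≡ 4^2 = 16
7 = 4 + 2 + 1, so sig^7 ≡ 16·4·63 ≡ 2 (mod 65)

2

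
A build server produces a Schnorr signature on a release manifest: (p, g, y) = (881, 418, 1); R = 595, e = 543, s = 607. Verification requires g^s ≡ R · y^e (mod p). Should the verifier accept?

accept

g^s mod p:
Squares mod 881: 418^1≡418, 418^2≡286, 418^4≡744, 418^8≡268, 418^16≡463, 418^32≡286, 418^64≡744, 418^128≡268, 418^256≡463, 418^512≡286
607 = 512 + 64 + 16 + 8 + 4 + 2 + 1, so 418^607 ≡ 286·744·463·268·744·286·418 ≡ 595 (mod 881)
R · y^e mod p:
Squares mod 881: 1^1≡1, 1^2≡1, 1^4≡1, 1^8≡1, 1^16≡1, 1^32≡1, 1^64≡1, 1^128≡1, 1^256≡1, 1^512≡1
543 = 512 + 16 + 8 + 4 + 2 + 1, so 1^543 ≡ 1·1·1·1·1·1 ≡ 1 (mod 881)
595·1 = 595 ≡ 595 (mod 881)
595 ≡ 595 (mod 881); signature holds.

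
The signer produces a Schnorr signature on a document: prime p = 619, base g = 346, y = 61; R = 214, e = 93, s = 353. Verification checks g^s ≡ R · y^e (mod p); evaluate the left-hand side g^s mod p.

442

346^353 mod 619 = 442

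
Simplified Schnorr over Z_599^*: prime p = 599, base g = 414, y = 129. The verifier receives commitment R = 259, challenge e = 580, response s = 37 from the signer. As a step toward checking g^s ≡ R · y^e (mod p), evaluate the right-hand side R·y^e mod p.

364

129^2 = 16641 ≡ 468
129^4 ≡ 468^2 = 219024 ≡ 389
129^8 ≡ 389^2 = 151321 ≡ 373
129^16 ≡ 373^2 = 139129 ≡ 161
129^32 ≡ 161^2 = 25921 ≡ 164
129^64 ≡ 164^2 = 26896 ≡ 540
129^128 ≡ 540^2 = 291600 ≡ 486
129^256 ≡ 486^2 = 236196 ≡ 190
129^512 ≡ 190^2 = 36100 ≡ 160
580 = 512 + 64 + 4, so 129^580 ≡ 160·540·389 ≡ 309 (mod 599)
R · y^e ≡ 259·309 = 80031 ≡ 364 (mod 599)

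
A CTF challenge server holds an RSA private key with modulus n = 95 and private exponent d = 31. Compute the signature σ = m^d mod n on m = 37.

m^2 ≡ 37^2 = 1369 ≡ 39
m^4 ≡ 39^2 = 1521 ≡ 1
m^8 ≡ 1^2 = 1
m^16 ≡ 1^2 = 1
31 = 16 + 8 + 4 + 2 + 1, so m^31 ≡ 1·1·1·39·37 ≡ 18 (mod 95)

18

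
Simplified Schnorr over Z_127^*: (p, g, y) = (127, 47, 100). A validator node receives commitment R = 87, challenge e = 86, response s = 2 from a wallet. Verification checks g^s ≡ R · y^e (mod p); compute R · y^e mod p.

50

100^2 = 10000 ≡ 94
100^4 ≡ 94^2 = 8836 ≡ 73
100^8 ≡ 73^2 = 5329 ≡ 122
100^16 ≡ 122^2 = 14884 ≡ 25
100^32 ≡ 25^2 = 625 ≡ 117
100^64 ≡ 117^2 = 13689 ≡ 100
86 = 64 + 16 + 4 + 2, so 100^86 ≡ 100·25·73·94 ≡ 94 (mod 127)
R · y^e ≡ 87·94 = 8178 ≡ 50 (mod 127)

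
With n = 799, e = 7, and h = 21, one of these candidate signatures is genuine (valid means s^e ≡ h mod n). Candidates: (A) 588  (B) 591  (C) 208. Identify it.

B

Candidate A: Squares mod 799: 588^1≡588, 588^2≡576, 588^4≡191; 7 = 4 + 2 + 1, so 588^7 ≡ 191·576·588 ≡ 770 (mod 799)
Candidate B: Squares mod 799: 591^1≡591, 591^2≡118, 591^4≡341; 7 = 4 + 2 + 1, so 591^7 ≡ 341·118·591 ≡ 21 (mod 799)
  → matches h = 21
Candidate C: Squares mod 799: 208^1≡208, 208^2≡118, 208^4≡341; 7 = 4 + 2 + 1, so 208^7 ≡ 341·118·208 ≡ 778 (mod 799)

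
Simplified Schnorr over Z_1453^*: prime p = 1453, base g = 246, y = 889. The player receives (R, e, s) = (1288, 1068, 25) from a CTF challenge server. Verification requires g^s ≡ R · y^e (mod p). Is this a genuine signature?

g^s mod p:
246^2 = 60516 ≡ 943
246^4 ≡ 943^2 = 889249 ≡ 13
246^8 ≡ 13^2 = 169
246^16 ≡ 169^2 = 28561 ≡ 954
25 = 16 + 8 + 1, so 246^25 ≡ 954·169·246 ≡ 508 (mod 1453)
R · y^e mod p:
889^2 = 790321 ≡ 1342
889^4 ≡ 1342^2 = 1800964 ≡ 697
889^8 ≡ 697^2 = 485809 ≡ 507
889^16 ≡ 507^2 = 257049 ≡ 1321
889^32 ≡ 1321^2 = 1745041 ≡ 1441
889^64 ≡ 1441^2 = 2076481 ≡ 144
889^128 ≡ 144^2 = 20736 ≡ 394
889^256 ≡ 394^2 = 155236 ≡ 1218
889^512 ≡ 1218^2 = 1483524 ≡ 11
889^1024 ≡ 11^2 = 121
1068 = 1024 + 32 + 8 + 4, so 889^1068 ≡ 121·1441·507·697 ≡ 300 (mod 1453)
1288·300 = 386400 ≡ 1355 (mod 1453)
508 ≠ 1355; the check fails.

forged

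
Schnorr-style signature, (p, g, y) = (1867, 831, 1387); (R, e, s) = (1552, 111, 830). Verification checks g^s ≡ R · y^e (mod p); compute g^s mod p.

831^2 = 690561 ≡ 1638
831^4 ≡ 1638^2 = 2683044 ≡ 165
831^8 ≡ 165^2 = 27225 ≡ 1087
831^16 ≡ 1087^2 = 1181569 ≡ 1625
831^32 ≡ 1625^2 = 2640625 ≡ 687
831^64 ≡ 687^2 = 471969 ≡ 1485
831^128 ≡ 1485^2 = 2205225 ≡ 298
831^256 ≡ 298^2 = 88804 ≡ 1055
831^512 ≡ 1055^2 = 1113025 ≡ 293
830 = 512 + 256 + 32 + 16 + 8 + 4 + 2, so 831^830 ≡ 293·1055·687·1625·1087·165·1638 ≡ 1597 (mod 1867)

1597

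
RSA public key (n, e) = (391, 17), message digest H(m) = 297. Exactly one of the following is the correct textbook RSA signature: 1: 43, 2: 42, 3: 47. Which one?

2

Candidate 1: 43^17 mod 391 = 145
Candidate 2: 42^17 mod 391 = 297
  → matches H(m) = 297
Candidate 3: 47^17 mod 391 = 47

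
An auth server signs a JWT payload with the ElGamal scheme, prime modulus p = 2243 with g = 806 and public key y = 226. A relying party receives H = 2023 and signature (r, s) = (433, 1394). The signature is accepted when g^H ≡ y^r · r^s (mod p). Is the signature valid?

invalid

Left side g^H mod p:
806^2 = 649636 ≡ 1409
806^4 ≡ 1409^2 = 1985281 ≡ 226
806^8 ≡ 226^2 = 51076 ≡ 1730
806^16 ≡ 1730^2 = 2992900 ≡ 738
806^32 ≡ 738^2 = 544644 ≡ 1838
806^64 ≡ 1838^2 = 3378244 ≡ 286
806^128 ≡ 286^2 = 81796 ≡ 1048
806^256 ≡ 1048^2 = 1098304 ≡ 1477
806^512 ≡ 1477^2 = 2181529 ≡ 1333
806^1024 ≡ 1333^2 = 1776889 ≡ 433
2023 = 1024 + 512 + 256 + 128 + 64 + 32 + 4 + 2 + 1, so 806^2023 ≡ 433·1333·1477·1048·286·1838·226·1409·806 ≡ 1477 (mod 2243)
Right side y^r · r^s mod p:
226^2 = 51076 ≡ 1730
226^4 ≡ 1730^2 = 2992900 ≡ 738
226^8 ≡ 738^2 = 544644 ≡ 1838
226^16 ≡ 1838^2 = 3378244 ≡ 286
226^32 ≡ 286^2 = 81796 ≡ 1048
226^64 ≡ 1048^2 = 1098304 ≡ 1477
226^128 ≡ 1477^2 = 2181529 ≡ 1333
226^256 ≡ 1333^2 = 1776889 ≡ 433
433 = 256 + 128 + 32 + 16 + 1, so 226^433 ≡ 433·1333·1048·286·226 ≡ 696 (mod 2243)
433^2 = 187489 ≡ 1320
433^4 ≡ 1320^2 = 1742400 ≡ 1832
433^8 ≡ 1832^2 = 3356224 ≡ 696
433^16 ≡ 696^2 = 484416 ≡ 2171
433^32 ≡ 2171^2 = 4713241 ≡ 698
433^64 ≡ 698^2 = 487204 ≡ 473
433^128 ≡ 473^2 = 223729 ≡ 1672
433^256 ≡ 1672^2 = 2795584 ≡ 806
433^512 ≡ 806^2 = 649636 ≡ 1409
433^1024 ≡ 1409^2 = 1985281 ≡ 226
1394 = 1024 + 256 + 64 + 32 + 16 + 2, so 433^1394 ≡ 226·806·473·698·2171·1320 ≡ 473 (mod 2243)
696·473 = 329208 ≡ 1730 (mod 2243)
1477 ≠ 1730, so verification fails.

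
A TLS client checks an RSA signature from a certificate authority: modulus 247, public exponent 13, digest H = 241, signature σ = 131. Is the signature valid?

invalid

σ^2 ≡ 131^2 = 17161 ≡ 118
σ^4 ≡ 118^2 = 13924 ≡ 92
σ^8 ≡ 92^2 = 8464 ≡ 66
13 = 8 + 4 + 1, so σ^13 ≡ 66·92·131 ≡ 92 (mod 247)
The recovered value 92 does not match the digest 241.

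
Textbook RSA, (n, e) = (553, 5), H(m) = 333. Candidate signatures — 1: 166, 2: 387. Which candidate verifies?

2

Candidate 1: 166^5 mod 553 = 220
Candidate 2: 387^5 mod 553 = 333
  → matches H(m) = 333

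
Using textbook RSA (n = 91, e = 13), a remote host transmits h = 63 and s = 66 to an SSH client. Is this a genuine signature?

s^2 ≡ 66^2 = 4356 ≡ 79
s^4 ≡ 79^2 = 6241 ≡ 53
s^8 ≡ 53^2 = 2809 ≡ 79
13 = 8 + 4 + 1, so s^13 ≡ 79·53·66 ≡ 66 (mod 91)
s^13 mod 91 = 66, but h = 63.

forged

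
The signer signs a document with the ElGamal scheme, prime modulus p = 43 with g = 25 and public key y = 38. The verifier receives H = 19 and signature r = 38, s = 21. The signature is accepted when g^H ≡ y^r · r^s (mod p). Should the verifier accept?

accept

Left side g^H mod p:
25^2 = 625 ≡ 23
25^4 ≡ 23^2 = 529 ≡ 13
25^8 ≡ 13^2 = 169 ≡ 40
25^16 ≡ 40^2 = 1600 ≡ 9
19 = 16 + 2 + 1, so 25^19 ≡ 9·23·25 ≡ 15 (mod 43)
Right side y^r · r^s mod p:
38^2 = 1444 ≡ 25
38^4 ≡ 25^2 = 625 ≡ 23
38^8 ≡ 23^2 = 529 ≡ 13
38^16 ≡ 13^2 = 169 ≡ 40
38^32 ≡ 40^2 = 1600 ≡ 9
38 = 32 + 4 + 2, so 38^38 ≡ 9·23·25 ≡ 15 (mod 43)
38^2 = 1444 ≡ 25
38^4 ≡ 25^2 = 625 ≡ 23
38^8 ≡ 23^2 = 529 ≡ 13
38^16 ≡ 13^2 = 169 ≡ 40
21 = 16 + 4 + 1, so 38^21 ≡ 40·23·38 ≡ 1 (mod 43)
15·1 = 15 ≡ 15 (mod 43)
15 ≡ 15 (mod 43), so the signature is genuine.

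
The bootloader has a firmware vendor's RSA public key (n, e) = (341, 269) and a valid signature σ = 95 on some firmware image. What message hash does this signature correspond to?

140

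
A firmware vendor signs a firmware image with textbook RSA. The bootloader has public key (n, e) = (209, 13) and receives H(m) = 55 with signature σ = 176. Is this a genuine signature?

genuine

σ^2 ≡ 176^2 = 30976 ≡ 44
σ^4 ≡ 44^2 = 1936 ≡ 55
σ^8 ≡ 55^2 = 3025 ≡ 99
13 = 8 + 4 + 1, so σ^13 ≡ 99·55·176 ≡ 55 (mod 209)
σ^13 mod 209 = 55 matches H(m).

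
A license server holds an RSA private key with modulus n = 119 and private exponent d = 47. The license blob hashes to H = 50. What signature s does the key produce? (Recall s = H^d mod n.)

50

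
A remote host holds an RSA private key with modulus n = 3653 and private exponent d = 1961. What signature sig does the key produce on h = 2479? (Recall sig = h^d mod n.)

h^2 ≡ 2479^2 = 6145441 ≡ 1095
h^4 ≡ 1095^2 = 1199025 ≡ 841
h^8 ≡ 841^2 = 707281 ≡ 2252
h^16 ≡ 2252^2 = 5071504 ≡ 1140
h^32 ≡ 1140^2 = 1299600 ≡ 2785
h^64 ≡ 2785^2 = 7756225 ≡ 906
h^128 ≡ 906^2 = 820836 ≡ 2564
h^256 ≡ 2564^2 = 6574096 ≡ 2349
h^512 ≡ 2349^2 = 5517801 ≡ 1771
h^1024 ≡ 1771^2 = 3136441 ≡ 2167
1961 = 1024 + 512 + 256 + 128 + 32 + 8 + 1, so h^1961 ≡ 2167·1771·2349·2564·2785·2252·2479 ≡ 1355 (mod 3653)

1355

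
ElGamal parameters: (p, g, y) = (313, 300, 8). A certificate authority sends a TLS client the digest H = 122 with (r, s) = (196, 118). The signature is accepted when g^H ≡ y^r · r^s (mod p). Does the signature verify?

verifies

Left side g^H mod p:
300^2 = 90000 ≡ 169
300^4 ≡ 169^2 = 28561 ≡ 78
300^8 ≡ 78^2 = 6084 ≡ 137
300^16 ≡ 137^2 = 18769 ≡ 302
300^32 ≡ 302^2 = 91204 ≡ 121
300^64 ≡ 121^2 = 14641 ≡ 243
122 = 64 + 32 + 16 + 8 + 2, so 300^122 ≡ 243·121·302·137·169 ≡ 310 (mod 313)
Right side y^r · r^s mod p:
8^2 = 64
8^4 ≡ 64^2 = 4096 ≡ 27
8^8 ≡ 27^2 = 729 ≡ 103
8^16 ≡ 103^2 = 10609 ≡ 280
8^32 ≡ 280^2 = 78400 ≡ 150
8^64 ≡ 150^2 = 22500 ≡ 277
8^128 ≡ 277^2 = 76729 ≡ 44
196 = 128 + 64 + 4, so 8^196 ≡ 44·277·27 ≡ 113 (mod 313)
196^2 = 38416 ≡ 230
196^4 ≡ 230^2 = 52900 ≡ 3
196^8 ≡ 3^2 = 9
196^16 ≡ 9^2 = 81
196^32 ≡ 81^2 = 6561 ≡ 301
196^64 ≡ 301^2 = 90601 ≡ 144
118 = 64 + 32 + 16 + 4 + 2, so 196^118 ≡ 144·301·81·3·230 ≡ 108 (mod 313)
113·108 = 12204 ≡ 310 (mod 313)
310 ≡ 310 (mod 313), so the signature is genuine.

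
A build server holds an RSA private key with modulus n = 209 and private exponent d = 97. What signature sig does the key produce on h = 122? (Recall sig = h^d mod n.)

122

h^2 ≡ 122^2 = 14884 ≡ 45
h^4 ≡ 45^2 = 2025 ≡ 144
h^8 ≡ 144^2 = 20736 ≡ 45
h^16 ≡ 45^2 = 2025 ≡ 144
h^32 ≡ 144^2 = 20736 ≡ 45
h^64 ≡ 45^2 = 2025 ≡ 144
97 = 64 + 32 + 1, so h^97 ≡ 144·45·122 ≡ 122 (mod 209)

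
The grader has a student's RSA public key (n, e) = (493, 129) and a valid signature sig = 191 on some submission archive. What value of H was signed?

191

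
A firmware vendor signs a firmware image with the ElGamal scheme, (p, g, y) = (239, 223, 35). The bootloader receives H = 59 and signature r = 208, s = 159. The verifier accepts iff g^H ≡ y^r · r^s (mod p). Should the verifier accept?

Left side g^H mod p:
223^2 = 49729 ≡ 17
223^4 ≡ 17^2 = 289 ≡ 50
223^8 ≡ 50^2 = 2500 ≡ 110
223^16 ≡ 110^2 = 12100 ≡ 150
223^32 ≡ 150^2 = 22500 ≡ 34
59 = 32 + 16 + 8 + 2 + 1, so 223^59 ≡ 34·150·110·17·223 ≡ 179 (mod 239)
Right side y^r · r^s mod p:
35^2 = 1225 ≡ 30
35^4 ≡ 30^2 = 900 ≡ 183
35^8 ≡ 183^2 = 33489 ≡ 29
35^16 ≡ 29^2 = 841 ≡ 124
35^32 ≡ 124^2 = 15376 ≡ 80
35^64 ≡ 80^2 = 6400 ≡ 186
35^128 ≡ 186^2 = 34596 ≡ 180
208 = 128 + 64 + 16, so 35^208 ≡ 180·186·124 ≡ 90 (mod 239)
208^2 = 43264 ≡ 5
208^4 ≡ 5^2 = 25
208^8 ≡ 25^2 = 625 ≡ 147
208^16 ≡ 147^2 = 21609 ≡ 99
208^32 ≡ 99^2 = 9801 ≡ 2
208^64 ≡ 2^2 = 4
208^128 ≡ 4^2 = 16
159 = 128 + 16 + 8 + 4 + 2 + 1, so 208^159 ≡ 16·99·147·25·5·208 ≡ 184 (mod 239)
90·184 = 16560 ≡ 69 (mod 239)
179 ≠ 69, so verification fails.

reject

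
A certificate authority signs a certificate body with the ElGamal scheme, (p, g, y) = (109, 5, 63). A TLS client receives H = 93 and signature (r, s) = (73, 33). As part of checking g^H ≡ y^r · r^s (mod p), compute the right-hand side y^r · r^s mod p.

27

63^73 mod 109 = 63
73^33 mod 109 = 16
y^r · r^s ≡ 63·16 = 1008 ≡ 27 (mod 109)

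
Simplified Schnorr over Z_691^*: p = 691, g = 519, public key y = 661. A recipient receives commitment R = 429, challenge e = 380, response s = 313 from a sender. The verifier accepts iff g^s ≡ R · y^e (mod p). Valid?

yes

g^s mod p:
519^2 = 269361 ≡ 562
519^4 ≡ 562^2 = 315844 ≡ 57
519^8 ≡ 57^2 = 3249 ≡ 485
519^16 ≡ 485^2 = 235225 ≡ 285
519^32 ≡ 285^2 = 81225 ≡ 378
519^64 ≡ 378^2 = 142884 ≡ 538
519^128 ≡ 538^2 = 289444 ≡ 606
519^256 ≡ 606^2 = 367236 ≡ 315
313 = 256 + 32 + 16 + 8 + 1, so 519^313 ≡ 315·378·285·485·519 ≡ 287 (mod 691)
R · y^e mod p:
661^2 = 436921 ≡ 209
661^4 ≡ 209^2 = 43681 ≡ 148
661^8 ≡ 148^2 = 21904 ≡ 483
661^16 ≡ 483^2 = 233289 ≡ 422
661^32 ≡ 422^2 = 178084 ≡ 497
661^64 ≡ 497^2 = 247009 ≡ 322
661^128 ≡ 322^2 = 103684 ≡ 34
661^256 ≡ 34^2 = 1156 ≡ 465
380 = 256 + 64 + 32 + 16 + 8 + 4, so 661^380 ≡ 465·322·497·422·483·148 ≡ 471 (mod 691)
429·471 = 202059 ≡ 287 (mod 691)
287 ≡ 287 (mod 691); signature holds.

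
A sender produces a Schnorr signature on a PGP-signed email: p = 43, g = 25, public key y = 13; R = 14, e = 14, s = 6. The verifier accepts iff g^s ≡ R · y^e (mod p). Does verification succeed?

g^s mod p:
Squares mod 43: 25^1≡25, 25^2≡23, 25^4≡13
6 = 4 + 2, so 25^6 ≡ 13·23 ≡ 41 (mod 43)
R · y^e mod p:
Squares mod 43: 13^1≡13, 13^2≡40, 13^4≡9, 13^8≡38
14 = 8 + 4 + 2, so 13^14 ≡ 38·9·40 ≡ 6 (mod 43)
14·6 = 84 ≡ 41 (mod 43)
41 ≡ 41 (mod 43); signature holds.

passes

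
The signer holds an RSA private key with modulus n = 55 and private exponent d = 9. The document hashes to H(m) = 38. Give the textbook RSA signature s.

(H(m))^2 ≡ 38^2 = 1444 ≡ 14
(H(m))^4 ≡ 14^2 = 196 ≡ 31
(H(m))^8 ≡ 31^2 = 961 ≡ 26
9 = 8 + 1, so (H(m))^9 ≡ 26·38 ≡ 53 (mod 55)

53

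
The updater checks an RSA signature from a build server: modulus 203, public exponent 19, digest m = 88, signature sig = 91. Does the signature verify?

does not verify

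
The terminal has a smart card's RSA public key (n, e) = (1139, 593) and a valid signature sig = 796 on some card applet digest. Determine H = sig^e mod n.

762

sig^593 mod 1139 = 762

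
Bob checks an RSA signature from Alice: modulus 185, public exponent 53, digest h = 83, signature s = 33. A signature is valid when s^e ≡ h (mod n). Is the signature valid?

s^2 ≡ 33^2 = 1089 ≡ 164
s^4 ≡ 164^2 = 26896 ≡ 71
s^8 ≡ 71^2 = 5041 ≡ 46
s^16 ≡ 46^2 = 2116 ≡ 81
s^32 ≡ 81^2 = 6561 ≡ 86
53 = 32 + 16 + 4 + 1, so s^53 ≡ 86·81·71·33 ≡ 83 (mod 185)
83 = h, so the signature checks out.

valid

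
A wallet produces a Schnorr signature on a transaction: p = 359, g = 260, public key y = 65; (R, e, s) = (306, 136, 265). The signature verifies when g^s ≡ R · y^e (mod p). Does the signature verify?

g^s mod p:
260^2 = 67600 ≡ 108
260^4 ≡ 108^2 = 11664 ≡ 176
260^8 ≡ 176^2 = 30976 ≡ 102
260^16 ≡ 102^2 = 10404 ≡ 352
260^32 ≡ 352^2 = 123904 ≡ 49
260^64 ≡ 49^2 = 2401 ≡ 247
260^128 ≡ 247^2 = 61009 ≡ 338
260^256 ≡ 338^2 = 114244 ≡ 82
265 = 256 + 8 + 1, so 260^265 ≡ 82·102·260 ≡ 177 (mod 359)
R · y^e mod p:
65^2 = 4225 ≡ 276
65^4 ≡ 276^2 = 76176 ≡ 68
65^8 ≡ 68^2 = 4624 ≡ 316
65^16 ≡ 316^2 = 99856 ≡ 54
65^32 ≡ 54^2 = 2916 ≡ 44
65^64 ≡ 44^2 = 1936 ≡ 141
65^128 ≡ 141^2 = 19881 ≡ 136
136 = 128 + 8, so 65^136 ≡ 136·316 ≡ 255 (mod 359)
306·255 = 78030 ≡ 127 (mod 359)
177 ≠ 127; the check fails.

does not verify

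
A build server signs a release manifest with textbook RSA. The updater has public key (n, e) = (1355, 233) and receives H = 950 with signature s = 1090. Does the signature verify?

Squares mod 1355: s^1≡1090, s^2≡1120, s^4≡1025, s^8≡500, s^16≡680, s^32≡345, s^64≡1140, s^128≡155
233 = 128 + 64 + 32 + 8 + 1, so s^233 ≡ 155·1140·345·500·1090 ≡ 950 (mod 1355)
Since 950 equals the digest 950, verification succeeds.

verifies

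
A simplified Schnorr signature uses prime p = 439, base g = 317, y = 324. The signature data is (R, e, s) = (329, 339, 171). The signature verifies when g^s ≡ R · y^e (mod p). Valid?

g^s mod p:
317^2 = 100489 ≡ 397
317^4 ≡ 397^2 = 157609 ≡ 8
317^8 ≡ 8^2 = 64
317^16 ≡ 64^2 = 4096 ≡ 145
317^32 ≡ 145^2 = 21025 ≡ 392
317^64 ≡ 392^2 = 153664 ≡ 14
317^128 ≡ 14^2 = 196
171 = 128 + 32 + 8 + 2 + 1, so 317^171 ≡ 196·392·64·397·317 ≡ 21 (mod 439)
R · y^e mod p:
324^2 = 104976 ≡ 55
324^4 ≡ 55^2 = 3025 ≡ 391
324^8 ≡ 391^2 = 152881 ≡ 109
324^16 ≡ 109^2 = 11881 ≡ 28
324^32 ≡ 28^2 = 784 ≡ 345
324^64 ≡ 345^2 = 119025 ≡ 56
324^128 ≡ 56^2 = 3136 ≡ 63
324^256 ≡ 63^2 = 3969 ≡ 18
339 = 256 + 64 + 16 + 2 + 1, so 324^339 ≡ 18·56·28·55·324 ≡ 355 (mod 439)
329·355 = 116795 ≡ 21 (mod 439)
21 ≡ 21 (mod 439); signature holds.

yes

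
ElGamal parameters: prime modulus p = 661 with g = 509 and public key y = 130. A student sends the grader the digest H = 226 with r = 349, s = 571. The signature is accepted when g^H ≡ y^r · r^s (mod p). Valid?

Left side g^H mod p:
Squares mod 661: 509^1≡509, 509^2≡630, 509^4≡300, 509^8≡104, 509^16≡240, 509^32≡93, 509^64≡56, 509^128≡492
226 = 128 + 64 + 32 + 2, so 509^226 ≡ 492·56·93·630 ≡ 615 (mod 661)
Right side y^r · r^s mod p:
Squares mod 661: 130^1≡130, 130^2≡375, 130^4≡493, 130^8≡462, 130^16≡602, 130^32≡176, 130^64≡570, 130^128≡349, 130^256≡177
349 = 256 + 64 + 16 + 8 + 4 + 1, so 130^349 ≡ 177·570·602·462·493·130 ≡ 422 (mod 661)
Squares mod 661: 349^1≡349, 349^2≡177, 349^4≡262, 349^8≡561, 349^16≡85, 349^32≡615, 349^64≡133, 349^128≡503, 349^256≡507, 349^512≡581
571 = 512 + 32 + 16 + 8 + 2 + 1, so 349^571 ≡ 581·615·85·561·177·349 ≡ 192 (mod 661)
422·192 = 81024 ≡ 382 (mod 661)
615 ≠ 382, so verification fails.

no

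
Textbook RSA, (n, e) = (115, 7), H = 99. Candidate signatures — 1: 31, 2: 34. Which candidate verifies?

2

Candidate 1: 31^2 = 961 ≡ 41; 31^4 ≡ 41^2 = 1681 ≡ 71; 7 = 4 + 2 + 1, so 31^7 ≡ 71·41·31 ≡ 81 (mod 115)
Candidate 2: 34^2 = 1156 ≡ 6; 34^4 ≡ 6^2 = 36; 7 = 4 + 2 + 1, so 34^7 ≡ 36·6·34 ≡ 99 (mod 115)
  → matches H = 99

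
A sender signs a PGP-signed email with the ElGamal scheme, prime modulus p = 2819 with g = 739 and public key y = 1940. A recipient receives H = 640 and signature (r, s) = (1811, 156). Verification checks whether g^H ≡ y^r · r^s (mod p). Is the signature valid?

Left side g^H mod p:
739^2 = 546121 ≡ 2054
739^4 ≡ 2054^2 = 4218916 ≡ 1692
739^8 ≡ 1692^2 = 2862864 ≡ 1579
739^16 ≡ 1579^2 = 2493241 ≡ 1245
739^32 ≡ 1245^2 = 1550025 ≡ 2394
739^64 ≡ 2394^2 = 5731236 ≡ 209
739^128 ≡ 209^2 = 43681 ≡ 1396
739^256 ≡ 1396^2 = 1948816 ≡ 887
739^512 ≡ 887^2 = 786769 ≡ 268
640 = 512 + 128, so 739^640 ≡ 268·1396 ≡ 2020 (mod 2819)
Right side y^r · r^s mod p:
1940^2 = 3763600 ≡ 235
1940^4 ≡ 235^2 = 55225 ≡ 1664
1940^8 ≡ 1664^2 = 2768896 ≡ 638
1940^16 ≡ 638^2 = 407044 ≡ 1108
1940^32 ≡ 1108^2 = 1227664 ≡ 1399
1940^64 ≡ 1399^2 = 1957201 ≡ 815
1940^128 ≡ 815^2 = 664225 ≡ 1760
1940^256 ≡ 1760^2 = 3097600 ≡ 2338
1940^512 ≡ 2338^2 = 5466244 ≡ 203
1940^1024 ≡ 203^2 = 41209 ≡ 1743
1811 = 1024 + 512 + 256 + 16 + 2 + 1, so 1940^1811 ≡ 1743·203·2338·1108·235·1940 ≡ 465 (mod 2819)
1811^2 = 3279721 ≡ 1224
1811^4 ≡ 1224^2 = 1498176 ≡ 1287
1811^8 ≡ 1287^2 = 1656369 ≡ 1616
1811^16 ≡ 1616^2 = 2611456 ≡ 1062
1811^32 ≡ 1062^2 = 1127844 ≡ 244
1811^64 ≡ 244^2 = 59536 ≡ 337
1811^128 ≡ 337^2 = 113569 ≡ 809
156 = 128 + 16 + 8 + 4, so 1811^156 ≡ 809·1062·1616·1287 ≡ 1012 (mod 2819)
465·1012 = 470580 ≡ 2626 (mod 2819)
2020 ≠ 2626, so verification fails.

invalid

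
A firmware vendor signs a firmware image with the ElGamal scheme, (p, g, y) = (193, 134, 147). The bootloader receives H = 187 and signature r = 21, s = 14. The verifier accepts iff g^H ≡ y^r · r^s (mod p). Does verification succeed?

Left side g^H mod p:
134^2 = 17956 ≡ 7
134^4 ≡ 7^2 = 49
134^8 ≡ 49^2 = 2401 ≡ 85
134^16 ≡ 85^2 = 7225 ≡ 84
134^32 ≡ 84^2 = 7056 ≡ 108
134^64 ≡ 108^2 = 11664 ≡ 84
134^128 ≡ 84^2 = 7056 ≡ 108
187 = 128 + 32 + 16 + 8 + 2 + 1, so 134^187 ≡ 108·108·84·85·7·134 ≡ 145 (mod 193)
Right side y^r · r^s mod p:
147^2 = 21609 ≡ 186
147^4 ≡ 186^2 = 34596 ≡ 49
147^8 ≡ 49^2 = 2401 ≡ 85
147^16 ≡ 85^2 = 7225 ≡ 84
21 = 16 + 4 + 1, so 147^21 ≡ 84·49·147 ≡ 190 (mod 193)
21^2 = 441 ≡ 55
21^4 ≡ 55^2 = 3025 ≡ 130
21^8 ≡ 130^2 = 16900 ≡ 109
14 = 8 + 4 + 2, so 21^14 ≡ 109·130·55 ≡ 16 (mod 193)
190·16 = 3040 ≡ 145 (mod 193)
145 ≡ 145 (mod 193), so the signature is genuine.

passes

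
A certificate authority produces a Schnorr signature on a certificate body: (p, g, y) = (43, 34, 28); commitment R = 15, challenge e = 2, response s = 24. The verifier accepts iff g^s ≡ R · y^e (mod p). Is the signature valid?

invalid

g^s mod p:
34^2 = 1156 ≡ 38
34^4 ≡ 38^2 = 1444 ≡ 25
34^8 ≡ 25^2 = 625 ≡ 23
34^16 ≡ 23^2 = 529 ≡ 13
24 = 16 + 8, so 34^24 ≡ 13·23 ≡ 41 (mod 43)
R · y^e mod p:
28^2 = 784 ≡ 10
15·10 = 150 ≡ 21 (mod 43)
41 ≠ 21; the check fails.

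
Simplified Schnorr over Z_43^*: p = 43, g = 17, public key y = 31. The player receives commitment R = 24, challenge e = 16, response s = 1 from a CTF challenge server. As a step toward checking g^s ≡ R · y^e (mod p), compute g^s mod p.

17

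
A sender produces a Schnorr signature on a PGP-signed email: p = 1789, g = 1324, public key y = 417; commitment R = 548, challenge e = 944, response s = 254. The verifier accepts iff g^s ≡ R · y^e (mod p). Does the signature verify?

g^s mod p:
Squares mod 1789: 1324^1≡1324, 1324^2≡1545, 1324^4≡499, 1324^8≡330, 1324^16≡1560, 1324^32≡560, 1324^64≡525, 1324^128≡119
254 = 128 + 64 + 32 + 16 + 8 + 4 + 2, so 1324^254 ≡ 119·525·560·1560·330·499·1545 ≡ 1533 (mod 1789)
R · y^e mod p:
Squares mod 1789: 417^1≡417, 417^2≡356, 417^4≡1506, 417^8≡1373, 417^16≡1312, 417^32≡326, 417^64≡725, 417^128≡1448, 417^256≡1785, 417^512≡16
944 = 512 + 256 + 128 + 32 + 16, so 417^944 ≡ 16·1785·1448·326·1312 ≡ 104 (mod 1789)
548·104 = 56992 ≡ 1533 (mod 1789)
1533 ≡ 1533 (mod 1789); signature holds.

verifies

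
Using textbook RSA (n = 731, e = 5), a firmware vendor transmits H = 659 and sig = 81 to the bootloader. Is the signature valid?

valid

sig^2 ≡ 81^2 = 6561 ≡ 713
sig^4 ≡ 713^2 = 508369 ≡ 324
5 = 4 + 1, so sig^5 ≡ 324·81 ≡ 659 (mod 731)
659 = H, so the signature checks out.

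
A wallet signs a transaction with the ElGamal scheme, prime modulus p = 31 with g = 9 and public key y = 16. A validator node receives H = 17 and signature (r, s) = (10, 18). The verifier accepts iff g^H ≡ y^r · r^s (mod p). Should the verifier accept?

Left side g^H mod p:
Squares mod 31: 9^1≡9, 9^2≡19, 9^4≡20, 9^8≡28, 9^16≡9
17 = 16 + 1, so 9^17 ≡ 9·9 ≡ 19 (mod 31)
Right side y^r · r^s mod p:
Squares mod 31: 16^1≡16, 16^2≡8, 16^4≡2, 16^8≡4
10 = 8 + 2, so 16^10 ≡ 4·8 ≡ 1 (mod 31)
Squares mod 31: 10^1≡10, 10^2≡7, 10^4≡18, 10^8≡14, 10^16≡10
18 = 16 + 2, so 10^18 ≡ 10·7 ≡ 8 (mod 31)
1·8 = 8 ≡ 8 (mod 31)
19 ≠ 8, so verification fails.

reject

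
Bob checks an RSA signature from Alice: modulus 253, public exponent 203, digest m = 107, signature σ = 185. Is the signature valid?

invalid

σ^2 ≡ 185^2 = 34225 ≡ 70
σ^4 ≡ 70^2 = 4900 ≡ 93
σ^8 ≡ 93^2 = 8649 ≡ 47
σ^16 ≡ 47^2 = 2209 ≡ 185
σ^32 ≡ 185^2 = 34225 ≡ 70
σ^64 ≡ 70^2 = 4900 ≡ 93
σ^128 ≡ 93^2 = 8649 ≡ 47
203 = 128 + 64 + 8 + 2 + 1, so σ^203 ≡ 47·93·47·70·185 ≡ 47 (mod 253)
σ^203 mod 253 = 47, but m = 107.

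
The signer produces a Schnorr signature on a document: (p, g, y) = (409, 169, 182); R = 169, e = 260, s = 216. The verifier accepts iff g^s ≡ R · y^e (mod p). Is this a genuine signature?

forged

g^s mod p:
169^2 = 28561 ≡ 340
169^4 ≡ 340^2 = 115600 ≡ 262
169^8 ≡ 262^2 = 68644 ≡ 341
169^16 ≡ 341^2 = 116281 ≡ 125
169^32 ≡ 125^2 = 15625 ≡ 83
169^64 ≡ 83^2 = 6889 ≡ 345
169^128 ≡ 345^2 = 119025 ≡ 6
216 = 128 + 64 + 16 + 8, so 169^216 ≡ 6·345·125·341 ≡ 180 (mod 409)
R · y^e mod p:
182^2 = 33124 ≡ 404
182^4 ≡ 404^2 = 163216 ≡ 25
182^8 ≡ 25^2 = 625 ≡ 216
182^16 ≡ 216^2 = 46656 ≡ 30
182^32 ≡ 30^2 = 900 ≡ 82
182^64 ≡ 82^2 = 6724 ≡ 180
182^128 ≡ 180^2 = 32400 ≡ 89
182^256 ≡ 89^2 = 7921 ≡ 150
260 = 256 + 4, so 182^260 ≡ 150·25 ≡ 69 (mod 409)
169·69 = 11661 ≡ 209 (mod 409)
180 ≠ 209; the check fails.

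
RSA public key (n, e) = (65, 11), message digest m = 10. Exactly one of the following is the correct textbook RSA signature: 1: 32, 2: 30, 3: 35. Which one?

Candidate 1: Squares mod 65: 32^1≡32, 32^2≡49, 32^4≡61, 32^8≡16; 11 = 8 + 2 + 1, so 32^11 ≡ 16·49·32 ≡ 63 (mod 65)
Candidate 2: Squares mod 65: 30^1≡30, 30^2≡55, 30^4≡35, 30^8≡55; 11 = 8 + 2 + 1, so 30^11 ≡ 55·55·30 ≡ 10 (mod 65)
  → matches m = 10
Candidate 3: Squares mod 65: 35^1≡35, 35^2≡55, 35^4≡35, 35^8≡55; 11 = 8 + 2 + 1, so 35^11 ≡ 55·55·35 ≡ 55 (mod 65)

2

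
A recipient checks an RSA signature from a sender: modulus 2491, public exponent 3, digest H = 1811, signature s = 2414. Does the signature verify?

verifies

Squares mod 2491: s^1≡2414, s^2≡947
3 = 2 + 1, so s^3 ≡ 947·2414 ≡ 1811 (mod 2491)
Since 1811 equals the digest 1811, verification succeeds.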